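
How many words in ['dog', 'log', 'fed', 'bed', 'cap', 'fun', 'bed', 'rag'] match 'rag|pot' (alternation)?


Alternation 'rag|pot' matches either 'rag' or 'pot'.
Checking each word:
  'dog' -> no
  'log' -> no
  'fed' -> no
  'bed' -> no
  'cap' -> no
  'fun' -> no
  'bed' -> no
  'rag' -> MATCH
Matches: ['rag']
Count: 1

1


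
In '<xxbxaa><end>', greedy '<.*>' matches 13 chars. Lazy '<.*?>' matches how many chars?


Greedy '<.*>' tries to match as MUCH as possible.
Lazy '<.*?>' tries to match as LITTLE as possible.

String: '<xxbxaa><end>'
Greedy '<.*>' starts at first '<' and extends to the LAST '>': '<xxbxaa><end>' (13 chars)
Lazy '<.*?>' starts at first '<' and stops at the FIRST '>': '<xxbxaa>' (8 chars)

8


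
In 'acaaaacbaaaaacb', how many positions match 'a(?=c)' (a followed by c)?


Lookahead 'a(?=c)' matches 'a' only when followed by 'c'.
String: 'acaaaacbaaaaacb'
Checking each position where char is 'a':
  pos 0: 'a' -> MATCH (next='c')
  pos 2: 'a' -> no (next='a')
  pos 3: 'a' -> no (next='a')
  pos 4: 'a' -> no (next='a')
  pos 5: 'a' -> MATCH (next='c')
  pos 8: 'a' -> no (next='a')
  pos 9: 'a' -> no (next='a')
  pos 10: 'a' -> no (next='a')
  pos 11: 'a' -> no (next='a')
  pos 12: 'a' -> MATCH (next='c')
Matching positions: [0, 5, 12]
Count: 3

3


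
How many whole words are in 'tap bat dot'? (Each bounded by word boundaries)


Word boundaries (\b) mark the start/end of each word.
Text: 'tap bat dot'
Splitting by whitespace:
  Word 1: 'tap'
  Word 2: 'bat'
  Word 3: 'dot'
Total whole words: 3

3


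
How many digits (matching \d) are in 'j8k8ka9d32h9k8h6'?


\d matches any digit 0-9.
Scanning 'j8k8ka9d32h9k8h6':
  pos 1: '8' -> DIGIT
  pos 3: '8' -> DIGIT
  pos 6: '9' -> DIGIT
  pos 8: '3' -> DIGIT
  pos 9: '2' -> DIGIT
  pos 11: '9' -> DIGIT
  pos 13: '8' -> DIGIT
  pos 15: '6' -> DIGIT
Digits found: ['8', '8', '9', '3', '2', '9', '8', '6']
Total: 8

8


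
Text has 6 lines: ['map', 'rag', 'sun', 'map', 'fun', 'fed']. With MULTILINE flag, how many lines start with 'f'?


With MULTILINE flag, ^ matches the start of each line.
Lines: ['map', 'rag', 'sun', 'map', 'fun', 'fed']
Checking which lines start with 'f':
  Line 1: 'map' -> no
  Line 2: 'rag' -> no
  Line 3: 'sun' -> no
  Line 4: 'map' -> no
  Line 5: 'fun' -> MATCH
  Line 6: 'fed' -> MATCH
Matching lines: ['fun', 'fed']
Count: 2

2


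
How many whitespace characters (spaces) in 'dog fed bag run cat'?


\s matches whitespace characters (spaces, tabs, etc.).
Text: 'dog fed bag run cat'
This text has 5 words separated by spaces.
Number of spaces = number of words - 1 = 5 - 1 = 4

4


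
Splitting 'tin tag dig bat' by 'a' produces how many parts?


Splitting by 'a' breaks the string at each occurrence of the separator.
Text: 'tin tag dig bat'
Parts after split:
  Part 1: 'tin t'
  Part 2: 'g dig b'
  Part 3: 't'
Total parts: 3

3


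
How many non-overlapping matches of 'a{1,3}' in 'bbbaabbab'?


Pattern 'a{1,3}' matches between 1 and 3 consecutive a's (greedy).
String: 'bbbaabbab'
Finding runs of a's and applying greedy matching:
  Run at pos 3: 'aa' (length 2)
  Run at pos 7: 'a' (length 1)
Matches: ['aa', 'a']
Count: 2

2


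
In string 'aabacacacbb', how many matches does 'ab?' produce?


Pattern 'ab?' matches 'a' optionally followed by 'b'.
String: 'aabacacacbb'
Scanning left to right for 'a' then checking next char:
  Match 1: 'a' (a not followed by b)
  Match 2: 'ab' (a followed by b)
  Match 3: 'a' (a not followed by b)
  Match 4: 'a' (a not followed by b)
  Match 5: 'a' (a not followed by b)
Total matches: 5

5


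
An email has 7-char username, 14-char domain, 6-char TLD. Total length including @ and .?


An email address has format: username@domain.tld
Username length: 7
'@' character: 1
Domain length: 14
'.' character: 1
TLD length: 6
Total = 7 + 1 + 14 + 1 + 6 = 29

29


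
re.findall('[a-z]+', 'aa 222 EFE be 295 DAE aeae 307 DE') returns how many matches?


Pattern '[a-z]+' finds one or more lowercase letters.
Text: 'aa 222 EFE be 295 DAE aeae 307 DE'
Scanning for matches:
  Match 1: 'aa'
  Match 2: 'be'
  Match 3: 'aeae'
Total matches: 3

3


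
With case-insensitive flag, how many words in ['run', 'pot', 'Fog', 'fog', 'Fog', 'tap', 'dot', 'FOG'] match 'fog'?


Case-insensitive matching: compare each word's lowercase form to 'fog'.
  'run' -> lower='run' -> no
  'pot' -> lower='pot' -> no
  'Fog' -> lower='fog' -> MATCH
  'fog' -> lower='fog' -> MATCH
  'Fog' -> lower='fog' -> MATCH
  'tap' -> lower='tap' -> no
  'dot' -> lower='dot' -> no
  'FOG' -> lower='fog' -> MATCH
Matches: ['Fog', 'fog', 'Fog', 'FOG']
Count: 4

4


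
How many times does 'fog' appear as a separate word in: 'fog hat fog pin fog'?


Scanning each word for exact match 'fog':
  Word 1: 'fog' -> MATCH
  Word 2: 'hat' -> no
  Word 3: 'fog' -> MATCH
  Word 4: 'pin' -> no
  Word 5: 'fog' -> MATCH
Total matches: 3

3


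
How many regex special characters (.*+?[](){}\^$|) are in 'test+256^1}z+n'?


Regex special characters are: . * + ? [ ] ( ) { } \ ^ $ |
Scanning 'test+256^1}z+n':
  pos 4: '+' -> SPECIAL
  pos 8: '^' -> SPECIAL
  pos 10: '}' -> SPECIAL
  pos 12: '+' -> SPECIAL
Special chars found: ['+', '^', '}', '+']
Total: 4

4


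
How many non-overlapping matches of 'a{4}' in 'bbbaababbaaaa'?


Pattern 'a{4}' matches exactly 4 consecutive a's (greedy, non-overlapping).
String: 'bbbaababbaaaa'
Scanning for runs of a's:
  Run at pos 3: 'aa' (length 2) -> 0 match(es)
  Run at pos 6: 'a' (length 1) -> 0 match(es)
  Run at pos 9: 'aaaa' (length 4) -> 1 match(es)
Matches found: ['aaaa']
Total: 1

1


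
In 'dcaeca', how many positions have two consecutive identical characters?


Looking for consecutive identical characters in 'dcaeca':
  pos 0-1: 'd' vs 'c' -> different
  pos 1-2: 'c' vs 'a' -> different
  pos 2-3: 'a' vs 'e' -> different
  pos 3-4: 'e' vs 'c' -> different
  pos 4-5: 'c' vs 'a' -> different
Consecutive identical pairs: []
Count: 0

0


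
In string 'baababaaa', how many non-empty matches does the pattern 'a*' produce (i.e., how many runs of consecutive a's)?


Pattern 'a*' matches zero or more a's. We want non-empty runs of consecutive a's.
String: 'baababaaa'
Walking through the string to find runs of a's:
  Run 1: positions 1-2 -> 'aa'
  Run 2: positions 4-4 -> 'a'
  Run 3: positions 6-8 -> 'aaa'
Non-empty runs found: ['aa', 'a', 'aaa']
Count: 3

3


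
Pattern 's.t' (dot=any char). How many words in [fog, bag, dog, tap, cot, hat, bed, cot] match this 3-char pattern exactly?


Pattern 's.t' means: starts with 's', any single char, ends with 't'.
Checking each word (must be exactly 3 chars):
  'fog' (len=3): no
  'bag' (len=3): no
  'dog' (len=3): no
  'tap' (len=3): no
  'cot' (len=3): no
  'hat' (len=3): no
  'bed' (len=3): no
  'cot' (len=3): no
Matching words: []
Total: 0

0


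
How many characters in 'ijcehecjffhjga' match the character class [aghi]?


Character class [aghi] matches any of: {a, g, h, i}
Scanning string 'ijcehecjffhjga' character by character:
  pos 0: 'i' -> MATCH
  pos 1: 'j' -> no
  pos 2: 'c' -> no
  pos 3: 'e' -> no
  pos 4: 'h' -> MATCH
  pos 5: 'e' -> no
  pos 6: 'c' -> no
  pos 7: 'j' -> no
  pos 8: 'f' -> no
  pos 9: 'f' -> no
  pos 10: 'h' -> MATCH
  pos 11: 'j' -> no
  pos 12: 'g' -> MATCH
  pos 13: 'a' -> MATCH
Total matches: 5

5


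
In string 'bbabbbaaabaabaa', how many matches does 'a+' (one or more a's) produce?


Pattern 'a+' matches one or more consecutive a's.
String: 'bbabbbaaabaabaa'
Scanning for runs of a:
  Match 1: 'a' (length 1)
  Match 2: 'aaa' (length 3)
  Match 3: 'aa' (length 2)
  Match 4: 'aa' (length 2)
Total matches: 4

4


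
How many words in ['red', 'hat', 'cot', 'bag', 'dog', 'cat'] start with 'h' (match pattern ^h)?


Pattern ^h anchors to start of word. Check which words begin with 'h':
  'red' -> no
  'hat' -> MATCH (starts with 'h')
  'cot' -> no
  'bag' -> no
  'dog' -> no
  'cat' -> no
Matching words: ['hat']
Count: 1

1


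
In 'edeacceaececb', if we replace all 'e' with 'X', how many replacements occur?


re.sub('e', 'X', text) replaces every occurrence of 'e' with 'X'.
Text: 'edeacceaececb'
Scanning for 'e':
  pos 0: 'e' -> replacement #1
  pos 2: 'e' -> replacement #2
  pos 6: 'e' -> replacement #3
  pos 8: 'e' -> replacement #4
  pos 10: 'e' -> replacement #5
Total replacements: 5

5


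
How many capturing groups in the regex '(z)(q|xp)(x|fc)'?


To count capturing groups, count each '(' that starts a group.
Pattern: '(z)(q|xp)(x|fc)'
Walking through the pattern:
  Position 0: '(' -> group #1
  Position 3: '(' -> group #2
  Position 9: '(' -> group #3
Total capturing groups: 3

3


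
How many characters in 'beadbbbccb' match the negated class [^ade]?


Negated class [^ade] matches any char NOT in {a, d, e}
Scanning 'beadbbbccb':
  pos 0: 'b' -> MATCH
  pos 1: 'e' -> no (excluded)
  pos 2: 'a' -> no (excluded)
  pos 3: 'd' -> no (excluded)
  pos 4: 'b' -> MATCH
  pos 5: 'b' -> MATCH
  pos 6: 'b' -> MATCH
  pos 7: 'c' -> MATCH
  pos 8: 'c' -> MATCH
  pos 9: 'b' -> MATCH
Total matches: 7

7


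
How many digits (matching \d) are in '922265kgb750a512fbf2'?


\d matches any digit 0-9.
Scanning '922265kgb750a512fbf2':
  pos 0: '9' -> DIGIT
  pos 1: '2' -> DIGIT
  pos 2: '2' -> DIGIT
  pos 3: '2' -> DIGIT
  pos 4: '6' -> DIGIT
  pos 5: '5' -> DIGIT
  pos 9: '7' -> DIGIT
  pos 10: '5' -> DIGIT
  pos 11: '0' -> DIGIT
  pos 13: '5' -> DIGIT
  pos 14: '1' -> DIGIT
  pos 15: '2' -> DIGIT
  pos 19: '2' -> DIGIT
Digits found: ['9', '2', '2', '2', '6', '5', '7', '5', '0', '5', '1', '2', '2']
Total: 13

13


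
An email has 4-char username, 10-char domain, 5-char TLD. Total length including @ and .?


An email address has format: username@domain.tld
Username length: 4
'@' character: 1
Domain length: 10
'.' character: 1
TLD length: 5
Total = 4 + 1 + 10 + 1 + 5 = 21

21


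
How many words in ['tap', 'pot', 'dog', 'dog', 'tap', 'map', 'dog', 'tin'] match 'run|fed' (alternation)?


Alternation 'run|fed' matches either 'run' or 'fed'.
Checking each word:
  'tap' -> no
  'pot' -> no
  'dog' -> no
  'dog' -> no
  'tap' -> no
  'map' -> no
  'dog' -> no
  'tin' -> no
Matches: []
Count: 0

0


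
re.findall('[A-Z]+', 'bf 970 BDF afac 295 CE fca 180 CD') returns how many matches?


Pattern '[A-Z]+' finds one or more uppercase letters.
Text: 'bf 970 BDF afac 295 CE fca 180 CD'
Scanning for matches:
  Match 1: 'BDF'
  Match 2: 'CE'
  Match 3: 'CD'
Total matches: 3

3


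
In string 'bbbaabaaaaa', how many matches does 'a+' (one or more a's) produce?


Pattern 'a+' matches one or more consecutive a's.
String: 'bbbaabaaaaa'
Scanning for runs of a:
  Match 1: 'aa' (length 2)
  Match 2: 'aaaaa' (length 5)
Total matches: 2

2


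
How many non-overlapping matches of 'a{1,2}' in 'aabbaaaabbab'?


Pattern 'a{1,2}' matches between 1 and 2 consecutive a's (greedy).
String: 'aabbaaaabbab'
Finding runs of a's and applying greedy matching:
  Run at pos 0: 'aa' (length 2)
  Run at pos 4: 'aaaa' (length 4)
  Run at pos 10: 'a' (length 1)
Matches: ['aa', 'aa', 'aa', 'a']
Count: 4

4


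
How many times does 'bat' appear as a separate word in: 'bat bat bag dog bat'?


Scanning each word for exact match 'bat':
  Word 1: 'bat' -> MATCH
  Word 2: 'bat' -> MATCH
  Word 3: 'bag' -> no
  Word 4: 'dog' -> no
  Word 5: 'bat' -> MATCH
Total matches: 3

3


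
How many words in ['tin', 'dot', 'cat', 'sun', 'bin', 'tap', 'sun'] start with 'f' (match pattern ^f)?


Pattern ^f anchors to start of word. Check which words begin with 'f':
  'tin' -> no
  'dot' -> no
  'cat' -> no
  'sun' -> no
  'bin' -> no
  'tap' -> no
  'sun' -> no
Matching words: []
Count: 0

0


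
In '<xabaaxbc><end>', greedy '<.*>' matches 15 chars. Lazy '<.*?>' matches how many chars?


Greedy '<.*>' tries to match as MUCH as possible.
Lazy '<.*?>' tries to match as LITTLE as possible.

String: '<xabaaxbc><end>'
Greedy '<.*>' starts at first '<' and extends to the LAST '>': '<xabaaxbc><end>' (15 chars)
Lazy '<.*?>' starts at first '<' and stops at the FIRST '>': '<xabaaxbc>' (10 chars)

10


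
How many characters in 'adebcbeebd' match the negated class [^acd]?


Negated class [^acd] matches any char NOT in {a, c, d}
Scanning 'adebcbeebd':
  pos 0: 'a' -> no (excluded)
  pos 1: 'd' -> no (excluded)
  pos 2: 'e' -> MATCH
  pos 3: 'b' -> MATCH
  pos 4: 'c' -> no (excluded)
  pos 5: 'b' -> MATCH
  pos 6: 'e' -> MATCH
  pos 7: 'e' -> MATCH
  pos 8: 'b' -> MATCH
  pos 9: 'd' -> no (excluded)
Total matches: 6

6


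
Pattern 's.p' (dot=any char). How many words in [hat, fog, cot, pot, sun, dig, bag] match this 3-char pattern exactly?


Pattern 's.p' means: starts with 's', any single char, ends with 'p'.
Checking each word (must be exactly 3 chars):
  'hat' (len=3): no
  'fog' (len=3): no
  'cot' (len=3): no
  'pot' (len=3): no
  'sun' (len=3): no
  'dig' (len=3): no
  'bag' (len=3): no
Matching words: []
Total: 0

0


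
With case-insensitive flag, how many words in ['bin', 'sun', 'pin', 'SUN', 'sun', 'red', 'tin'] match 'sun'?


Case-insensitive matching: compare each word's lowercase form to 'sun'.
  'bin' -> lower='bin' -> no
  'sun' -> lower='sun' -> MATCH
  'pin' -> lower='pin' -> no
  'SUN' -> lower='sun' -> MATCH
  'sun' -> lower='sun' -> MATCH
  'red' -> lower='red' -> no
  'tin' -> lower='tin' -> no
Matches: ['sun', 'SUN', 'sun']
Count: 3

3


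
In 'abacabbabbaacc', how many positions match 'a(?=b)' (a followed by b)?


Lookahead 'a(?=b)' matches 'a' only when followed by 'b'.
String: 'abacabbabbaacc'
Checking each position where char is 'a':
  pos 0: 'a' -> MATCH (next='b')
  pos 2: 'a' -> no (next='c')
  pos 4: 'a' -> MATCH (next='b')
  pos 7: 'a' -> MATCH (next='b')
  pos 10: 'a' -> no (next='a')
  pos 11: 'a' -> no (next='c')
Matching positions: [0, 4, 7]
Count: 3

3


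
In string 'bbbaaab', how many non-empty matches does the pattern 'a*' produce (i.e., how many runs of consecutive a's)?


Pattern 'a*' matches zero or more a's. We want non-empty runs of consecutive a's.
String: 'bbbaaab'
Walking through the string to find runs of a's:
  Run 1: positions 3-5 -> 'aaa'
Non-empty runs found: ['aaa']
Count: 1

1


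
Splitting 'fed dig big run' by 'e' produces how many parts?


Splitting by 'e' breaks the string at each occurrence of the separator.
Text: 'fed dig big run'
Parts after split:
  Part 1: 'f'
  Part 2: 'd dig big run'
Total parts: 2

2


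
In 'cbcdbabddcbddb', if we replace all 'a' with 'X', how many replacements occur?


re.sub('a', 'X', text) replaces every occurrence of 'a' with 'X'.
Text: 'cbcdbabddcbddb'
Scanning for 'a':
  pos 5: 'a' -> replacement #1
Total replacements: 1

1


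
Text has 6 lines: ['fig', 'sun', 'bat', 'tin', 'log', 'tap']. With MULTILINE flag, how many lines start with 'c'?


With MULTILINE flag, ^ matches the start of each line.
Lines: ['fig', 'sun', 'bat', 'tin', 'log', 'tap']
Checking which lines start with 'c':
  Line 1: 'fig' -> no
  Line 2: 'sun' -> no
  Line 3: 'bat' -> no
  Line 4: 'tin' -> no
  Line 5: 'log' -> no
  Line 6: 'tap' -> no
Matching lines: []
Count: 0

0


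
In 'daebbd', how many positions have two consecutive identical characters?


Looking for consecutive identical characters in 'daebbd':
  pos 0-1: 'd' vs 'a' -> different
  pos 1-2: 'a' vs 'e' -> different
  pos 2-3: 'e' vs 'b' -> different
  pos 3-4: 'b' vs 'b' -> MATCH ('bb')
  pos 4-5: 'b' vs 'd' -> different
Consecutive identical pairs: ['bb']
Count: 1

1


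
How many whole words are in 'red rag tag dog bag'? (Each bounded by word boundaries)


Word boundaries (\b) mark the start/end of each word.
Text: 'red rag tag dog bag'
Splitting by whitespace:
  Word 1: 'red'
  Word 2: 'rag'
  Word 3: 'tag'
  Word 4: 'dog'
  Word 5: 'bag'
Total whole words: 5

5


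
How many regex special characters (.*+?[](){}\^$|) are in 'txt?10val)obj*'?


Regex special characters are: . * + ? [ ] ( ) { } \ ^ $ |
Scanning 'txt?10val)obj*':
  pos 3: '?' -> SPECIAL
  pos 9: ')' -> SPECIAL
  pos 13: '*' -> SPECIAL
Special chars found: ['?', ')', '*']
Total: 3

3


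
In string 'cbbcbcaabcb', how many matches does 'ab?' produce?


Pattern 'ab?' matches 'a' optionally followed by 'b'.
String: 'cbbcbcaabcb'
Scanning left to right for 'a' then checking next char:
  Match 1: 'a' (a not followed by b)
  Match 2: 'ab' (a followed by b)
Total matches: 2

2


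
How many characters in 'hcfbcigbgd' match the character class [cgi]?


Character class [cgi] matches any of: {c, g, i}
Scanning string 'hcfbcigbgd' character by character:
  pos 0: 'h' -> no
  pos 1: 'c' -> MATCH
  pos 2: 'f' -> no
  pos 3: 'b' -> no
  pos 4: 'c' -> MATCH
  pos 5: 'i' -> MATCH
  pos 6: 'g' -> MATCH
  pos 7: 'b' -> no
  pos 8: 'g' -> MATCH
  pos 9: 'd' -> no
Total matches: 5

5


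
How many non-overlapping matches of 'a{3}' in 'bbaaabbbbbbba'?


Pattern 'a{3}' matches exactly 3 consecutive a's (greedy, non-overlapping).
String: 'bbaaabbbbbbba'
Scanning for runs of a's:
  Run at pos 2: 'aaa' (length 3) -> 1 match(es)
  Run at pos 12: 'a' (length 1) -> 0 match(es)
Matches found: ['aaa']
Total: 1

1


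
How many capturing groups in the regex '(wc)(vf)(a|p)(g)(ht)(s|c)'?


To count capturing groups, count each '(' that starts a group.
Pattern: '(wc)(vf)(a|p)(g)(ht)(s|c)'
Walking through the pattern:
  Position 0: '(' -> group #1
  Position 4: '(' -> group #2
  Position 8: '(' -> group #3
  Position 13: '(' -> group #4
  Position 16: '(' -> group #5
  Position 20: '(' -> group #6
Total capturing groups: 6

6


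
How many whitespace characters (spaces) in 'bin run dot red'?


\s matches whitespace characters (spaces, tabs, etc.).
Text: 'bin run dot red'
This text has 4 words separated by spaces.
Number of spaces = number of words - 1 = 4 - 1 = 3

3


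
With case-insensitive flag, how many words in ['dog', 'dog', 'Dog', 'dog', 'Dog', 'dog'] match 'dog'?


Case-insensitive matching: compare each word's lowercase form to 'dog'.
  'dog' -> lower='dog' -> MATCH
  'dog' -> lower='dog' -> MATCH
  'Dog' -> lower='dog' -> MATCH
  'dog' -> lower='dog' -> MATCH
  'Dog' -> lower='dog' -> MATCH
  'dog' -> lower='dog' -> MATCH
Matches: ['dog', 'dog', 'Dog', 'dog', 'Dog', 'dog']
Count: 6

6


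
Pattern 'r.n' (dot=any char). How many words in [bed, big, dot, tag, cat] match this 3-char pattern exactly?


Pattern 'r.n' means: starts with 'r', any single char, ends with 'n'.
Checking each word (must be exactly 3 chars):
  'bed' (len=3): no
  'big' (len=3): no
  'dot' (len=3): no
  'tag' (len=3): no
  'cat' (len=3): no
Matching words: []
Total: 0

0


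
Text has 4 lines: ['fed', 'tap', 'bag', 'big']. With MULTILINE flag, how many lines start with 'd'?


With MULTILINE flag, ^ matches the start of each line.
Lines: ['fed', 'tap', 'bag', 'big']
Checking which lines start with 'd':
  Line 1: 'fed' -> no
  Line 2: 'tap' -> no
  Line 3: 'bag' -> no
  Line 4: 'big' -> no
Matching lines: []
Count: 0

0


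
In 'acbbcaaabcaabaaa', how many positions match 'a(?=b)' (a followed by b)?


Lookahead 'a(?=b)' matches 'a' only when followed by 'b'.
String: 'acbbcaaabcaabaaa'
Checking each position where char is 'a':
  pos 0: 'a' -> no (next='c')
  pos 5: 'a' -> no (next='a')
  pos 6: 'a' -> no (next='a')
  pos 7: 'a' -> MATCH (next='b')
  pos 10: 'a' -> no (next='a')
  pos 11: 'a' -> MATCH (next='b')
  pos 13: 'a' -> no (next='a')
  pos 14: 'a' -> no (next='a')
Matching positions: [7, 11]
Count: 2

2


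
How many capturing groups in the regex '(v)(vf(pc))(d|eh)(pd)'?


To count capturing groups, count each '(' that starts a group.
Pattern: '(v)(vf(pc))(d|eh)(pd)'
Walking through the pattern:
  Position 0: '(' -> group #1
  Position 3: '(' -> group #2
  Position 6: '(' -> group #3
  Position 11: '(' -> group #4
  Position 17: '(' -> group #5
Total capturing groups: 5

5


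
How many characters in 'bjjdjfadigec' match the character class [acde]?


Character class [acde] matches any of: {a, c, d, e}
Scanning string 'bjjdjfadigec' character by character:
  pos 0: 'b' -> no
  pos 1: 'j' -> no
  pos 2: 'j' -> no
  pos 3: 'd' -> MATCH
  pos 4: 'j' -> no
  pos 5: 'f' -> no
  pos 6: 'a' -> MATCH
  pos 7: 'd' -> MATCH
  pos 8: 'i' -> no
  pos 9: 'g' -> no
  pos 10: 'e' -> MATCH
  pos 11: 'c' -> MATCH
Total matches: 5

5


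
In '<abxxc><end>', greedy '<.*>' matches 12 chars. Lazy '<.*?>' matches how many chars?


Greedy '<.*>' tries to match as MUCH as possible.
Lazy '<.*?>' tries to match as LITTLE as possible.

String: '<abxxc><end>'
Greedy '<.*>' starts at first '<' and extends to the LAST '>': '<abxxc><end>' (12 chars)
Lazy '<.*?>' starts at first '<' and stops at the FIRST '>': '<abxxc>' (7 chars)

7


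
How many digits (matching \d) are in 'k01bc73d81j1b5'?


\d matches any digit 0-9.
Scanning 'k01bc73d81j1b5':
  pos 1: '0' -> DIGIT
  pos 2: '1' -> DIGIT
  pos 5: '7' -> DIGIT
  pos 6: '3' -> DIGIT
  pos 8: '8' -> DIGIT
  pos 9: '1' -> DIGIT
  pos 11: '1' -> DIGIT
  pos 13: '5' -> DIGIT
Digits found: ['0', '1', '7', '3', '8', '1', '1', '5']
Total: 8

8


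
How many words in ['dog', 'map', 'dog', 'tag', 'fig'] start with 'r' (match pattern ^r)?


Pattern ^r anchors to start of word. Check which words begin with 'r':
  'dog' -> no
  'map' -> no
  'dog' -> no
  'tag' -> no
  'fig' -> no
Matching words: []
Count: 0

0


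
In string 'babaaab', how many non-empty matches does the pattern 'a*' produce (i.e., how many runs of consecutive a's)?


Pattern 'a*' matches zero or more a's. We want non-empty runs of consecutive a's.
String: 'babaaab'
Walking through the string to find runs of a's:
  Run 1: positions 1-1 -> 'a'
  Run 2: positions 3-5 -> 'aaa'
Non-empty runs found: ['a', 'aaa']
Count: 2

2


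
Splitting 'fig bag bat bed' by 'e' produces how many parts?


Splitting by 'e' breaks the string at each occurrence of the separator.
Text: 'fig bag bat bed'
Parts after split:
  Part 1: 'fig bag bat b'
  Part 2: 'd'
Total parts: 2

2


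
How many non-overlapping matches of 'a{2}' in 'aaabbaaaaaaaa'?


Pattern 'a{2}' matches exactly 2 consecutive a's (greedy, non-overlapping).
String: 'aaabbaaaaaaaa'
Scanning for runs of a's:
  Run at pos 0: 'aaa' (length 3) -> 1 match(es)
  Run at pos 5: 'aaaaaaaa' (length 8) -> 4 match(es)
Matches found: ['aa', 'aa', 'aa', 'aa', 'aa']
Total: 5

5


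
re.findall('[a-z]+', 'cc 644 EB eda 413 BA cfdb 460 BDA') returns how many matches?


Pattern '[a-z]+' finds one or more lowercase letters.
Text: 'cc 644 EB eda 413 BA cfdb 460 BDA'
Scanning for matches:
  Match 1: 'cc'
  Match 2: 'eda'
  Match 3: 'cfdb'
Total matches: 3

3


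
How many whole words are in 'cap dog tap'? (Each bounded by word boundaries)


Word boundaries (\b) mark the start/end of each word.
Text: 'cap dog tap'
Splitting by whitespace:
  Word 1: 'cap'
  Word 2: 'dog'
  Word 3: 'tap'
Total whole words: 3

3


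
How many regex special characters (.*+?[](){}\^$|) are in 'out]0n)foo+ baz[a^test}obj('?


Regex special characters are: . * + ? [ ] ( ) { } \ ^ $ |
Scanning 'out]0n)foo+ baz[a^test}obj(':
  pos 3: ']' -> SPECIAL
  pos 6: ')' -> SPECIAL
  pos 10: '+' -> SPECIAL
  pos 15: '[' -> SPECIAL
  pos 17: '^' -> SPECIAL
  pos 22: '}' -> SPECIAL
  pos 26: '(' -> SPECIAL
Special chars found: [']', ')', '+', '[', '^', '}', '(']
Total: 7

7


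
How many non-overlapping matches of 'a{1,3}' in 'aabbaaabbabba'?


Pattern 'a{1,3}' matches between 1 and 3 consecutive a's (greedy).
String: 'aabbaaabbabba'
Finding runs of a's and applying greedy matching:
  Run at pos 0: 'aa' (length 2)
  Run at pos 4: 'aaa' (length 3)
  Run at pos 9: 'a' (length 1)
  Run at pos 12: 'a' (length 1)
Matches: ['aa', 'aaa', 'a', 'a']
Count: 4

4


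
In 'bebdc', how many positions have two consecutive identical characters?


Looking for consecutive identical characters in 'bebdc':
  pos 0-1: 'b' vs 'e' -> different
  pos 1-2: 'e' vs 'b' -> different
  pos 2-3: 'b' vs 'd' -> different
  pos 3-4: 'd' vs 'c' -> different
Consecutive identical pairs: []
Count: 0

0


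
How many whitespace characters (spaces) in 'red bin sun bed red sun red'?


\s matches whitespace characters (spaces, tabs, etc.).
Text: 'red bin sun bed red sun red'
This text has 7 words separated by spaces.
Number of spaces = number of words - 1 = 7 - 1 = 6

6


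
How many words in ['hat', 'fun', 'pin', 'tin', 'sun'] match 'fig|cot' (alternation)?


Alternation 'fig|cot' matches either 'fig' or 'cot'.
Checking each word:
  'hat' -> no
  'fun' -> no
  'pin' -> no
  'tin' -> no
  'sun' -> no
Matches: []
Count: 0

0


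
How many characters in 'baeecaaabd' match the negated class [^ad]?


Negated class [^ad] matches any char NOT in {a, d}
Scanning 'baeecaaabd':
  pos 0: 'b' -> MATCH
  pos 1: 'a' -> no (excluded)
  pos 2: 'e' -> MATCH
  pos 3: 'e' -> MATCH
  pos 4: 'c' -> MATCH
  pos 5: 'a' -> no (excluded)
  pos 6: 'a' -> no (excluded)
  pos 7: 'a' -> no (excluded)
  pos 8: 'b' -> MATCH
  pos 9: 'd' -> no (excluded)
Total matches: 5

5


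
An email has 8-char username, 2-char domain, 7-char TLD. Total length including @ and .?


An email address has format: username@domain.tld
Username length: 8
'@' character: 1
Domain length: 2
'.' character: 1
TLD length: 7
Total = 8 + 1 + 2 + 1 + 7 = 19

19


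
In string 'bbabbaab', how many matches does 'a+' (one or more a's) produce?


Pattern 'a+' matches one or more consecutive a's.
String: 'bbabbaab'
Scanning for runs of a:
  Match 1: 'a' (length 1)
  Match 2: 'aa' (length 2)
Total matches: 2

2


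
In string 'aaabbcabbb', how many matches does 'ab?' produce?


Pattern 'ab?' matches 'a' optionally followed by 'b'.
String: 'aaabbcabbb'
Scanning left to right for 'a' then checking next char:
  Match 1: 'a' (a not followed by b)
  Match 2: 'a' (a not followed by b)
  Match 3: 'ab' (a followed by b)
  Match 4: 'ab' (a followed by b)
Total matches: 4

4


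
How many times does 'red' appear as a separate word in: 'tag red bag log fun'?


Scanning each word for exact match 'red':
  Word 1: 'tag' -> no
  Word 2: 'red' -> MATCH
  Word 3: 'bag' -> no
  Word 4: 'log' -> no
  Word 5: 'fun' -> no
Total matches: 1

1


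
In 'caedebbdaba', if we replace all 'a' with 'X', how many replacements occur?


re.sub('a', 'X', text) replaces every occurrence of 'a' with 'X'.
Text: 'caedebbdaba'
Scanning for 'a':
  pos 1: 'a' -> replacement #1
  pos 8: 'a' -> replacement #2
  pos 10: 'a' -> replacement #3
Total replacements: 3

3


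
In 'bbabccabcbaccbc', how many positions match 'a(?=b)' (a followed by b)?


Lookahead 'a(?=b)' matches 'a' only when followed by 'b'.
String: 'bbabccabcbaccbc'
Checking each position where char is 'a':
  pos 2: 'a' -> MATCH (next='b')
  pos 6: 'a' -> MATCH (next='b')
  pos 10: 'a' -> no (next='c')
Matching positions: [2, 6]
Count: 2

2


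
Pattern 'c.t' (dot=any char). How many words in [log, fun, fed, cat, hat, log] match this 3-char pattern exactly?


Pattern 'c.t' means: starts with 'c', any single char, ends with 't'.
Checking each word (must be exactly 3 chars):
  'log' (len=3): no
  'fun' (len=3): no
  'fed' (len=3): no
  'cat' (len=3): MATCH
  'hat' (len=3): no
  'log' (len=3): no
Matching words: ['cat']
Total: 1

1


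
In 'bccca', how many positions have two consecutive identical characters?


Looking for consecutive identical characters in 'bccca':
  pos 0-1: 'b' vs 'c' -> different
  pos 1-2: 'c' vs 'c' -> MATCH ('cc')
  pos 2-3: 'c' vs 'c' -> MATCH ('cc')
  pos 3-4: 'c' vs 'a' -> different
Consecutive identical pairs: ['cc', 'cc']
Count: 2

2


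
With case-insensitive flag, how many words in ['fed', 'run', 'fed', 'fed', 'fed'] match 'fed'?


Case-insensitive matching: compare each word's lowercase form to 'fed'.
  'fed' -> lower='fed' -> MATCH
  'run' -> lower='run' -> no
  'fed' -> lower='fed' -> MATCH
  'fed' -> lower='fed' -> MATCH
  'fed' -> lower='fed' -> MATCH
Matches: ['fed', 'fed', 'fed', 'fed']
Count: 4

4


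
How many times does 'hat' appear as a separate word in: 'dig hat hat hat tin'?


Scanning each word for exact match 'hat':
  Word 1: 'dig' -> no
  Word 2: 'hat' -> MATCH
  Word 3: 'hat' -> MATCH
  Word 4: 'hat' -> MATCH
  Word 5: 'tin' -> no
Total matches: 3

3


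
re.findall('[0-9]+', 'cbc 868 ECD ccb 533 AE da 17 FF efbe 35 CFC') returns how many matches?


Pattern '[0-9]+' finds one or more digits.
Text: 'cbc 868 ECD ccb 533 AE da 17 FF efbe 35 CFC'
Scanning for matches:
  Match 1: '868'
  Match 2: '533'
  Match 3: '17'
  Match 4: '35'
Total matches: 4

4


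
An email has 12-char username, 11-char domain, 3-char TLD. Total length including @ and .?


An email address has format: username@domain.tld
Username length: 12
'@' character: 1
Domain length: 11
'.' character: 1
TLD length: 3
Total = 12 + 1 + 11 + 1 + 3 = 28

28


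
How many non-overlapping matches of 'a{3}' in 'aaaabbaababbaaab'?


Pattern 'a{3}' matches exactly 3 consecutive a's (greedy, non-overlapping).
String: 'aaaabbaababbaaab'
Scanning for runs of a's:
  Run at pos 0: 'aaaa' (length 4) -> 1 match(es)
  Run at pos 6: 'aa' (length 2) -> 0 match(es)
  Run at pos 9: 'a' (length 1) -> 0 match(es)
  Run at pos 12: 'aaa' (length 3) -> 1 match(es)
Matches found: ['aaa', 'aaa']
Total: 2

2


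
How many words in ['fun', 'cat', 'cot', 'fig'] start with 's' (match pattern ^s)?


Pattern ^s anchors to start of word. Check which words begin with 's':
  'fun' -> no
  'cat' -> no
  'cot' -> no
  'fig' -> no
Matching words: []
Count: 0

0


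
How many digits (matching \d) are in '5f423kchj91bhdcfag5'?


\d matches any digit 0-9.
Scanning '5f423kchj91bhdcfag5':
  pos 0: '5' -> DIGIT
  pos 2: '4' -> DIGIT
  pos 3: '2' -> DIGIT
  pos 4: '3' -> DIGIT
  pos 9: '9' -> DIGIT
  pos 10: '1' -> DIGIT
  pos 18: '5' -> DIGIT
Digits found: ['5', '4', '2', '3', '9', '1', '5']
Total: 7

7


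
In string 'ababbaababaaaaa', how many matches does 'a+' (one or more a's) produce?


Pattern 'a+' matches one or more consecutive a's.
String: 'ababbaababaaaaa'
Scanning for runs of a:
  Match 1: 'a' (length 1)
  Match 2: 'a' (length 1)
  Match 3: 'aa' (length 2)
  Match 4: 'a' (length 1)
  Match 5: 'aaaaa' (length 5)
Total matches: 5

5


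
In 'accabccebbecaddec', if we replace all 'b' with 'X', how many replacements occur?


re.sub('b', 'X', text) replaces every occurrence of 'b' with 'X'.
Text: 'accabccebbecaddec'
Scanning for 'b':
  pos 4: 'b' -> replacement #1
  pos 8: 'b' -> replacement #2
  pos 9: 'b' -> replacement #3
Total replacements: 3

3


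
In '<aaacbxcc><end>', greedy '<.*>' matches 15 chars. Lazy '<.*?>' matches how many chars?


Greedy '<.*>' tries to match as MUCH as possible.
Lazy '<.*?>' tries to match as LITTLE as possible.

String: '<aaacbxcc><end>'
Greedy '<.*>' starts at first '<' and extends to the LAST '>': '<aaacbxcc><end>' (15 chars)
Lazy '<.*?>' starts at first '<' and stops at the FIRST '>': '<aaacbxcc>' (10 chars)

10


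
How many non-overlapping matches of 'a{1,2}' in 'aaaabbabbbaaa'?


Pattern 'a{1,2}' matches between 1 and 2 consecutive a's (greedy).
String: 'aaaabbabbbaaa'
Finding runs of a's and applying greedy matching:
  Run at pos 0: 'aaaa' (length 4)
  Run at pos 6: 'a' (length 1)
  Run at pos 10: 'aaa' (length 3)
Matches: ['aa', 'aa', 'a', 'aa', 'a']
Count: 5

5


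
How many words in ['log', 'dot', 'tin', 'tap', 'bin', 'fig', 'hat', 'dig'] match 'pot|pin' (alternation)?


Alternation 'pot|pin' matches either 'pot' or 'pin'.
Checking each word:
  'log' -> no
  'dot' -> no
  'tin' -> no
  'tap' -> no
  'bin' -> no
  'fig' -> no
  'hat' -> no
  'dig' -> no
Matches: []
Count: 0

0


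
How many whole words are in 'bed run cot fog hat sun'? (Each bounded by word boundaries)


Word boundaries (\b) mark the start/end of each word.
Text: 'bed run cot fog hat sun'
Splitting by whitespace:
  Word 1: 'bed'
  Word 2: 'run'
  Word 3: 'cot'
  Word 4: 'fog'
  Word 5: 'hat'
  Word 6: 'sun'
Total whole words: 6

6


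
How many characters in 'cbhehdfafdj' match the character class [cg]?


Character class [cg] matches any of: {c, g}
Scanning string 'cbhehdfafdj' character by character:
  pos 0: 'c' -> MATCH
  pos 1: 'b' -> no
  pos 2: 'h' -> no
  pos 3: 'e' -> no
  pos 4: 'h' -> no
  pos 5: 'd' -> no
  pos 6: 'f' -> no
  pos 7: 'a' -> no
  pos 8: 'f' -> no
  pos 9: 'd' -> no
  pos 10: 'j' -> no
Total matches: 1

1


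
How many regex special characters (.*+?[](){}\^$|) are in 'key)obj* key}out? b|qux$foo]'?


Regex special characters are: . * + ? [ ] ( ) { } \ ^ $ |
Scanning 'key)obj* key}out? b|qux$foo]':
  pos 3: ')' -> SPECIAL
  pos 7: '*' -> SPECIAL
  pos 12: '}' -> SPECIAL
  pos 16: '?' -> SPECIAL
  pos 19: '|' -> SPECIAL
  pos 23: '$' -> SPECIAL
  pos 27: ']' -> SPECIAL
Special chars found: [')', '*', '}', '?', '|', '$', ']']
Total: 7

7


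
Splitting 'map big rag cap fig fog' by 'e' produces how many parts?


Splitting by 'e' breaks the string at each occurrence of the separator.
Text: 'map big rag cap fig fog'
Parts after split:
  Part 1: 'map big rag cap fig fog'
Total parts: 1

1


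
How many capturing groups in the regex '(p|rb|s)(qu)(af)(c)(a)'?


To count capturing groups, count each '(' that starts a group.
Pattern: '(p|rb|s)(qu)(af)(c)(a)'
Walking through the pattern:
  Position 0: '(' -> group #1
  Position 8: '(' -> group #2
  Position 12: '(' -> group #3
  Position 16: '(' -> group #4
  Position 19: '(' -> group #5
Total capturing groups: 5

5


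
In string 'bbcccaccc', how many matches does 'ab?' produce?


Pattern 'ab?' matches 'a' optionally followed by 'b'.
String: 'bbcccaccc'
Scanning left to right for 'a' then checking next char:
  Match 1: 'a' (a not followed by b)
Total matches: 1

1


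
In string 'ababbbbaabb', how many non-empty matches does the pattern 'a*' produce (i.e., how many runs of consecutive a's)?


Pattern 'a*' matches zero or more a's. We want non-empty runs of consecutive a's.
String: 'ababbbbaabb'
Walking through the string to find runs of a's:
  Run 1: positions 0-0 -> 'a'
  Run 2: positions 2-2 -> 'a'
  Run 3: positions 7-8 -> 'aa'
Non-empty runs found: ['a', 'a', 'aa']
Count: 3

3


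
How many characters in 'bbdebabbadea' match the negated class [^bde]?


Negated class [^bde] matches any char NOT in {b, d, e}
Scanning 'bbdebabbadea':
  pos 0: 'b' -> no (excluded)
  pos 1: 'b' -> no (excluded)
  pos 2: 'd' -> no (excluded)
  pos 3: 'e' -> no (excluded)
  pos 4: 'b' -> no (excluded)
  pos 5: 'a' -> MATCH
  pos 6: 'b' -> no (excluded)
  pos 7: 'b' -> no (excluded)
  pos 8: 'a' -> MATCH
  pos 9: 'd' -> no (excluded)
  pos 10: 'e' -> no (excluded)
  pos 11: 'a' -> MATCH
Total matches: 3

3


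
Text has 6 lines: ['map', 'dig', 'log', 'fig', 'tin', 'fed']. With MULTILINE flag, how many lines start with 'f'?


With MULTILINE flag, ^ matches the start of each line.
Lines: ['map', 'dig', 'log', 'fig', 'tin', 'fed']
Checking which lines start with 'f':
  Line 1: 'map' -> no
  Line 2: 'dig' -> no
  Line 3: 'log' -> no
  Line 4: 'fig' -> MATCH
  Line 5: 'tin' -> no
  Line 6: 'fed' -> MATCH
Matching lines: ['fig', 'fed']
Count: 2

2


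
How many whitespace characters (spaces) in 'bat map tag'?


\s matches whitespace characters (spaces, tabs, etc.).
Text: 'bat map tag'
This text has 3 words separated by spaces.
Number of spaces = number of words - 1 = 3 - 1 = 2

2


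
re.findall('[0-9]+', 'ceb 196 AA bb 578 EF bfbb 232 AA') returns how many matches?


Pattern '[0-9]+' finds one or more digits.
Text: 'ceb 196 AA bb 578 EF bfbb 232 AA'
Scanning for matches:
  Match 1: '196'
  Match 2: '578'
  Match 3: '232'
Total matches: 3

3


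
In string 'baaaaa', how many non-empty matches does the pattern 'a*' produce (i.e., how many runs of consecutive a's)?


Pattern 'a*' matches zero or more a's. We want non-empty runs of consecutive a's.
String: 'baaaaa'
Walking through the string to find runs of a's:
  Run 1: positions 1-5 -> 'aaaaa'
Non-empty runs found: ['aaaaa']
Count: 1

1


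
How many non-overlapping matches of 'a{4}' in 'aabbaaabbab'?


Pattern 'a{4}' matches exactly 4 consecutive a's (greedy, non-overlapping).
String: 'aabbaaabbab'
Scanning for runs of a's:
  Run at pos 0: 'aa' (length 2) -> 0 match(es)
  Run at pos 4: 'aaa' (length 3) -> 0 match(es)
  Run at pos 9: 'a' (length 1) -> 0 match(es)
Matches found: []
Total: 0

0


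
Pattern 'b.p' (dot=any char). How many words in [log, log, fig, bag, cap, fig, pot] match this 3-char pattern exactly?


Pattern 'b.p' means: starts with 'b', any single char, ends with 'p'.
Checking each word (must be exactly 3 chars):
  'log' (len=3): no
  'log' (len=3): no
  'fig' (len=3): no
  'bag' (len=3): no
  'cap' (len=3): no
  'fig' (len=3): no
  'pot' (len=3): no
Matching words: []
Total: 0

0


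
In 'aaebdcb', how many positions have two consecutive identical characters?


Looking for consecutive identical characters in 'aaebdcb':
  pos 0-1: 'a' vs 'a' -> MATCH ('aa')
  pos 1-2: 'a' vs 'e' -> different
  pos 2-3: 'e' vs 'b' -> different
  pos 3-4: 'b' vs 'd' -> different
  pos 4-5: 'd' vs 'c' -> different
  pos 5-6: 'c' vs 'b' -> different
Consecutive identical pairs: ['aa']
Count: 1

1


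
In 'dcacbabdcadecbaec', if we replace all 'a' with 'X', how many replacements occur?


re.sub('a', 'X', text) replaces every occurrence of 'a' with 'X'.
Text: 'dcacbabdcadecbaec'
Scanning for 'a':
  pos 2: 'a' -> replacement #1
  pos 5: 'a' -> replacement #2
  pos 9: 'a' -> replacement #3
  pos 14: 'a' -> replacement #4
Total replacements: 4

4


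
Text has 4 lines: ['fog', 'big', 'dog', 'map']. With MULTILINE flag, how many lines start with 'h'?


With MULTILINE flag, ^ matches the start of each line.
Lines: ['fog', 'big', 'dog', 'map']
Checking which lines start with 'h':
  Line 1: 'fog' -> no
  Line 2: 'big' -> no
  Line 3: 'dog' -> no
  Line 4: 'map' -> no
Matching lines: []
Count: 0

0


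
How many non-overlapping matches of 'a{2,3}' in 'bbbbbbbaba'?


Pattern 'a{2,3}' matches between 2 and 3 consecutive a's (greedy).
String: 'bbbbbbbaba'
Finding runs of a's and applying greedy matching:
  Run at pos 7: 'a' (length 1)
  Run at pos 9: 'a' (length 1)
Matches: []
Count: 0

0


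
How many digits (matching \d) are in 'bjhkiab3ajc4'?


\d matches any digit 0-9.
Scanning 'bjhkiab3ajc4':
  pos 7: '3' -> DIGIT
  pos 11: '4' -> DIGIT
Digits found: ['3', '4']
Total: 2

2


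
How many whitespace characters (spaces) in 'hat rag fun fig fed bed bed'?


\s matches whitespace characters (spaces, tabs, etc.).
Text: 'hat rag fun fig fed bed bed'
This text has 7 words separated by spaces.
Number of spaces = number of words - 1 = 7 - 1 = 6

6


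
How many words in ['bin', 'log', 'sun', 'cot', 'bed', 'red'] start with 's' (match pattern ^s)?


Pattern ^s anchors to start of word. Check which words begin with 's':
  'bin' -> no
  'log' -> no
  'sun' -> MATCH (starts with 's')
  'cot' -> no
  'bed' -> no
  'red' -> no
Matching words: ['sun']
Count: 1

1


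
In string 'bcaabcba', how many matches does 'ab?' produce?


Pattern 'ab?' matches 'a' optionally followed by 'b'.
String: 'bcaabcba'
Scanning left to right for 'a' then checking next char:
  Match 1: 'a' (a not followed by b)
  Match 2: 'ab' (a followed by b)
  Match 3: 'a' (a not followed by b)
Total matches: 3

3


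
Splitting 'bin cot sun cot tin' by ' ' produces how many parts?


Splitting by ' ' breaks the string at each occurrence of the separator.
Text: 'bin cot sun cot tin'
Parts after split:
  Part 1: 'bin'
  Part 2: 'cot'
  Part 3: 'sun'
  Part 4: 'cot'
  Part 5: 'tin'
Total parts: 5

5


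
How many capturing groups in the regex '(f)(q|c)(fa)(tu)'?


To count capturing groups, count each '(' that starts a group.
Pattern: '(f)(q|c)(fa)(tu)'
Walking through the pattern:
  Position 0: '(' -> group #1
  Position 3: '(' -> group #2
  Position 8: '(' -> group #3
  Position 12: '(' -> group #4
Total capturing groups: 4

4


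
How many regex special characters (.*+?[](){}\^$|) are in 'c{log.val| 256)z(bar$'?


Regex special characters are: . * + ? [ ] ( ) { } \ ^ $ |
Scanning 'c{log.val| 256)z(bar$':
  pos 1: '{' -> SPECIAL
  pos 5: '.' -> SPECIAL
  pos 9: '|' -> SPECIAL
  pos 14: ')' -> SPECIAL
  pos 16: '(' -> SPECIAL
  pos 20: '$' -> SPECIAL
Special chars found: ['{', '.', '|', ')', '(', '$']
Total: 6

6
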